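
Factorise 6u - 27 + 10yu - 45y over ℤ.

Group as (10yu - 45y) + (6u - 27) = 5y(2u - 9) + 3(2u - 9).
Both groups share the factor (2u - 9).

(2u - 9)(5y + 3)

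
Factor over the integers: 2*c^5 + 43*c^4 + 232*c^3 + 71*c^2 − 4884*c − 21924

By the rational root theorem, c = −6 is a root, giving the factor (c + 6) and quotient 2*c^4 + 31*c^3 + 46*c^2 − 205*c − 3654.
Continuing, c = 9/2 is a root, so (2*c − 9) is a factor; dividing leaves c^3 + 20*c^2 + 113*c + 406.
Continuing, c = −14 is a root, so (c + 14) divides it; the quotient is c^2 + 6*c + 29.
The quadratic c^2 + 6*c + 29 has discriminant −80 < 0 and is irreducible over ℤ.

(2*c − 9)*(c + 14)*(c + 6)*(c^2 + 6*c + 29)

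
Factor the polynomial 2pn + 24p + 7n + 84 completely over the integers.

(2p + 7)(n + 12)

Group as (2pn + 24p) + (7n + 84) = 2p(n + 12) + 7(n + 12).
Both groups share the factor (n + 12).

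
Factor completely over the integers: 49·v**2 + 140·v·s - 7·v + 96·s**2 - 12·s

Group: 7·v·(7·v + 12·s) + (8·s - 1)·(7·v + 12·s); both groups contain (7·v + 12·s).

(7·v + 12·s)·(7·v + 8·s - 1)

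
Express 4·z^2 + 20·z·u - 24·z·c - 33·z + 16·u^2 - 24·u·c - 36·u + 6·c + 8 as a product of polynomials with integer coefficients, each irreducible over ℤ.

Group: 4·z·(z + 4·u - 6·c - 8) + (4·u - 1)·(z + 4·u - 6·c - 8); both groups contain (z + 4·u - 6·c - 8).

(z + 4·u - 6·c - 8)·(4·z + 4·u - 1)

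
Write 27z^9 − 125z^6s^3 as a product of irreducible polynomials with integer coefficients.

z^6(3z − 5s)(9z^2 + 15zs + 25s^2)

Every term has a factor of z^6; factoring it out leaves 27z^3 − 125s^3.
Recognize a difference of cubes with the parts 3z and 5s.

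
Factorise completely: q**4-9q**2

q**2(q+3)(q-3)

Factor out q**2 first: what remains is q**2-9.
Recognize a difference of squares with the parts q and 3.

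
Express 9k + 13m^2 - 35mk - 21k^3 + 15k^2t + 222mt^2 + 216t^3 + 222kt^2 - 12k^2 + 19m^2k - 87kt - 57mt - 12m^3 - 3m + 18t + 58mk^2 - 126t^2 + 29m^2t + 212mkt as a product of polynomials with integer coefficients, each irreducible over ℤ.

-(m - 3k - 6t)(3m - k + 4t - 1)(4m + 7k + 9t - 3)

Group: m(-12m^2 - 17mk - 43mt + 13m + 7k^2 - 19kt + 4k - 36t^2 + 21t - 3) + (-3k - 6t)(-12m^2 - 17mk - 43mt + 13m + 7k^2 - 19kt + 4k - 36t^2 + 21t - 3); both groups contain (-12m^2 - 17mk - 43mt + 13m + 7k^2 - 19kt + 4k - 36t^2 + 21t - 3), so (m - 3k - 6t) is a factor with cofactor -12m^2 - 17mk - 43mt + 13m + 7k^2 - 19kt + 4k - 36t^2 + 21t - 3.
The cofactor groups again: -12m^2 - 17mk - 43mt + 13m + 7k^2 - 19kt + 4k - 36t^2 + 21t - 3 = -4m(3m - k + 4t - 1) + (-7k - 9t + 3)(3m - k + 4t - 1); both groups contain (3m - k + 4t - 1), giving -(4m + 7k + 9t - 3)(3m - k + 4t - 1).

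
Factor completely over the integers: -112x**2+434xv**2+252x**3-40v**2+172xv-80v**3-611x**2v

(7x-2v)(4x-5v)(9x-8v-4)

Group: 4x(63x**2-74xv-28x+16v**2+8v) - 5v(63x**2-74xv-28x+16v**2+8v); both groups contain (63x**2-74xv-28x+16v**2+8v), so (4x-5v) is a factor with cofactor 63x**2-74xv-28x+16v**2+8v.
The cofactor groups again: 63x**2-74xv-28x+16v**2+8v = 7x(9x-8v-4) - 2v(9x-8v-4); both groups contain (9x-8v-4), giving (7x-2v)(9x-8v-4).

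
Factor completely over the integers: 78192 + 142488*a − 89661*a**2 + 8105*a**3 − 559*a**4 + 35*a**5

(5*a − 12)*(7*a + 3)*(a − 12)*(a**2 − 2*a + 181)

By the rational root theorem, a = 12/5 is a root, giving the factor (5*a − 12) and quotient 7*a**4 − 95*a**3 + 1393*a**2 − 14589*a − 6516.
Continuing, a = 12 is a root, giving the factor (a − 12) and quotient 7*a**3 − 11*a**2 + 1261*a + 543.
Next, a = −3/7 is a root, so (7*a + 3) divides it; the quotient is a**2 − 2*a + 181.
The quadratic a**2 − 2*a + 181 has discriminant −720 < 0 and is irreducible over ℤ.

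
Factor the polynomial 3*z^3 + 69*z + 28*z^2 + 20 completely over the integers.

By the rational root theorem, z = -1/3 is a root, so (3*z + 1) divides it; the quotient is z^2 + 9*z + 20.
The remaining quadratic factors as (z + 5)(z + 4).

(3*z + 1)*(z + 4)*(z + 5)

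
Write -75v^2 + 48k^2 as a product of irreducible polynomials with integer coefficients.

Factor out 3, leaving 16k^2 - 25v^2, which is a difference of two squares.

3(4k + 5v)(4k - 5v)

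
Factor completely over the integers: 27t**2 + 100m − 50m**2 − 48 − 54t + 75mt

Group: −10m(5m − 9t − 6) + (−3t + 8)(5m − 9t − 6); both groups contain (5m − 9t − 6).

−(10m + 3t − 8)(5m − 9t − 6)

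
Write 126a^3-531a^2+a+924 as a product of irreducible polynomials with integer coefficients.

(3a-11)(6a+7)(7a-12)

By the rational root theorem, a = 12/7 is a root, so (7a-12) divides it; the quotient is 18a^2-45a-77.
The remaining quadratic factors as (6a+7)(3a-11).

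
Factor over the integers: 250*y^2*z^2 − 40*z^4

Pull out the common factor 10*z^2; 25*y^2 − 4*z^2 is a difference of squares.

10*z^2*(5*y + 2*z)*(5*y − 2*z)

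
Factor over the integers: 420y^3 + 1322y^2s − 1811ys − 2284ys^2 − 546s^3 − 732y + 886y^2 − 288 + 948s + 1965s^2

Group: 3y(140y^2 − 166ys − 78y − 42s^2 + 177s − 36) + (13s + 8)(140y^2 − 166ys − 78y − 42s^2 + 177s − 36); both groups contain (140y^2 − 166ys − 78y − 42s^2 + 177s − 36), so (3y + 13s + 8) is a factor with cofactor 140y^2 − 166ys − 78y − 42s^2 + 177s − 36.
The cofactor groups again: 140y^2 − 166ys − 78y − 42s^2 + 177s − 36 = 10y(14y + 3s − 12) + (−14s + 3)(14y + 3s − 12); both groups contain (14y + 3s − 12), giving (10y − 14s + 3)(14y + 3s − 12).

(10y − 14s + 3)(3y + 13s + 8)(14y + 3s − 12)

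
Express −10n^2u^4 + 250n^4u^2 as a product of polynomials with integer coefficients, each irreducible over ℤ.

Every term has a factor of 10n^2u^2. Then 25n^2 − u^2 = (5n)² − (u)².

10n^2u^2(5n + u)(5n − u)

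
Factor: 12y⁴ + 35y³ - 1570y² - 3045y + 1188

(3y - 1)(4y + 9)(y + 12)(y - 11)

Among the possible rational roots, y = 1/3 is a root, so (3y - 1) is a factor; dividing leaves 4y³ + 13y² - 519y - 1188.
Then y = -12 is a root, giving the factor (y + 12) and quotient 4y² - 35y - 99.
The remaining quadratic factors as (y - 11)(4y + 9).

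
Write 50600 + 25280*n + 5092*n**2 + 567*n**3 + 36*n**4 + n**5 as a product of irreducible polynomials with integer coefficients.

(n + 10)*(n + 11)*(n + 5)*(n**2 + 10*n + 92)

By the rational root theorem, n = -11 is a root, so (n + 11) is a factor; dividing leaves n**4 + 25*n**3 + 292*n**2 + 1880*n + 4600.
Then n = -10 is a root, giving the factor (n + 10) and quotient n**3 + 15*n**2 + 142*n + 460.
Next, n = -5 is a root, giving the factor (n + 5) and quotient n**2 + 10*n + 92.
The quadratic n**2 + 10*n + 92 has discriminant -268 < 0 and is irreducible over ℤ.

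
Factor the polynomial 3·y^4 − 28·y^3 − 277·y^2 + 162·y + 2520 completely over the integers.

(3·y + 14)·(y + 4)·(y − 15)·(y − 3)

Testing divisors of the constant over divisors of the leading coefficient, y = −14/3 is a root, so (3·y + 14) is a factor; dividing leaves y^3 − 14·y^2 − 27·y + 180.
Then y = 15 is a root, so (y − 15) is a factor; dividing leaves y^2 + y − 12.
The remaining quadratic factors as (y − 3)(y + 4).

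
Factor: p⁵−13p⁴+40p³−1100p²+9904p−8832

(p−1)(p−12)(p−8)(p²+8p+92)

Testing divisors of the constant over divisors of the leading coefficient, p = 12 is a root, giving the factor (p−12) and quotient p⁴−p³+28p²−764p+736.
Next, p = 1 is a root, giving the factor (p−1) and quotient p³+28p−736.
Continuing, p = 8 is a root, giving the factor (p−8) and quotient p²+8p+92.
The quadratic p²+8p+92 has discriminant −304 < 0 and is irreducible over ℤ.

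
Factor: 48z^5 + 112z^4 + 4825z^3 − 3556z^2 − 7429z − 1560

(3z − 5)(4z + 1)(4z + 3)(z^2 + 3z + 104)

Trying the rational-root candidates, z = −3/4 is a root, so (4z + 3) divides it; the quotient is 12z^4 + 19z^3 + 1192z^2 − 1783z − 520.
Then z = −1/4 is a root, so (4z + 1) is a factor; dividing leaves 3z^3 + 4z^2 + 297z − 520.
Continuing, z = 5/3 is a root, giving the factor (3z − 5) and quotient z^2 + 3z + 104.
The quadratic z^2 + 3z + 104 has discriminant −407 < 0 and is irreducible over ℤ.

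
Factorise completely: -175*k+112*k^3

Pull out the common factor 7*k; 16*k^2-25 is a difference of squares.

7*k*(4*k+5)*(4*k-5)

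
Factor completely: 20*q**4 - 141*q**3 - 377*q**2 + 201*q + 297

Testing divisors of the constant over divisors of the leading coefficient, q = -3/4 is a root, so (4*q + 3) divides it; the quotient is 5*q**3 - 39*q**2 - 65*q + 99.
Next, q = 9 is a root, so (q - 9) divides it; the quotient is 5*q**2 + 6*q - 11.
The remaining quadratic factors as (5*q + 11)(q - 1).

(4*q + 3)*(5*q + 11)*(q - 1)*(q - 9)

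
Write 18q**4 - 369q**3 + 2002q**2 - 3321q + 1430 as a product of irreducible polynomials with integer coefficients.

By the rational root theorem, q = 2/3 is a root, so (3q - 2) divides it; the quotient is 6q**3 - 119q**2 + 588q - 715.
Then q = 5 is a root, so (q - 5) is a factor; dividing leaves 6q**2 - 89q + 143.
The remaining quadratic factors as (q - 13)(6q - 11).

(3q - 2)(6q - 11)(q - 13)(q - 5)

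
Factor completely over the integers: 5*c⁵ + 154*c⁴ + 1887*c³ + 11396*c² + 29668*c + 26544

Trying the rational-root candidates, c = −2 is a root, so (c + 2) divides it; the quotient is 5*c⁴ + 144*c³ + 1599*c² + 8198*c + 13272.
Next, c = −12 is a root, giving the factor (c + 12) and quotient 5*c³ + 84*c² + 591*c + 1106.
Continuing, c = −14/5 is a root, so (5*c + 14) divides it; the quotient is c² + 14*c + 79.
The quadratic c² + 14*c + 79 has discriminant −120 < 0 and is irreducible over ℤ.

(5*c + 14)*(c + 12)*(c + 2)*(c² + 14*c + 79)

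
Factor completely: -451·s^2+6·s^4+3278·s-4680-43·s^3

(6·s-13)·(s+9)·(s-10)·(s-4)

Among the possible rational roots, s = 13/6 is a root, so (6·s-13) is a factor; dividing leaves s^3-5·s^2-86·s+360.
Then s = -9 is a root, so (s+9) is a factor; dividing leaves s^2-14·s+40.
The remaining quadratic factors as (s-4)(s-10).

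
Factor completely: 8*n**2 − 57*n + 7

(8*n − 1)*(n − 7)

Need a pair with product 8·7 = 56 and sum −57: that's −1 and −56.
Split the middle term: 8*n**2 − n − 56*n + 7 = n*(8*n − 1) − 7*(8*n − 1).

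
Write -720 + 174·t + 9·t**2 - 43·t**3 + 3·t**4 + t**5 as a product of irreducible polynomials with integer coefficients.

(t + 3)·(t + 8)·(t - 5)·(t**2 - 3·t + 6)

Testing divisors of the constant over divisors of the leading coefficient, t = -8 is a root, giving the factor (t + 8) and quotient t**4 - 5·t**3 - 3·t**2 + 33·t - 90.
Continuing, t = 5 is a root, so (t - 5) divides it; the quotient is t**3 - 3·t + 18.
Then t = -3 is a root, so (t + 3) divides it; the quotient is t**2 - 3·t + 6.
The quadratic t**2 - 3·t + 6 has discriminant -15 < 0 and is irreducible over ℤ.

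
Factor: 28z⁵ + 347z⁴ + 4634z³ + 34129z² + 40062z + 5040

Testing divisors of the constant over divisors of the leading coefficient, z = −5/4 is a root, so (4z + 5) divides it; the quotient is 7z⁴ + 78z³ + 1061z² + 7206z + 1008.
Then z = −8 is a root, so (z + 8) divides it; the quotient is 7z³ + 22z² + 885z + 126.
Then z = −1/7 is a root, giving the factor (7z + 1) and quotient z² + 3z + 126.
The quadratic z² + 3z + 126 has discriminant −495 < 0 and is irreducible over ℤ.

(4z + 5)(7z + 1)(z + 8)(z² + 3z + 126)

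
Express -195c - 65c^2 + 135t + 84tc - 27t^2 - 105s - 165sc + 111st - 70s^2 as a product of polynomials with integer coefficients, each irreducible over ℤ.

-(7s - 9t + 13c)(10s - 3t + 5c + 15)

Group: -10s(7s - 9t + 13c) + (3t - 5c - 15)(7s - 9t + 13c); both groups contain (7s - 9t + 13c).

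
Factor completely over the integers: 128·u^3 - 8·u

Factor out 8·u, leaving 16·u^2 - 1, which is a difference of two squares.

8·u·(4·u + 1)·(4·u - 1)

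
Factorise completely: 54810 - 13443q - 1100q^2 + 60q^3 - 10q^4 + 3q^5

Among the possible rational roots, q = 9 is a root, giving the factor (q - 9) and quotient 3q^4 + 17q^3 + 213q^2 + 817q - 6090.
Next, q = 10/3 is a root, giving the factor (3q - 10) and quotient q^3 + 9q^2 + 101q + 609.
Next, q = -7 is a root, giving the factor (q + 7) and quotient q^2 + 2q + 87.
The quadratic q^2 + 2q + 87 has discriminant -344 < 0 and is irreducible over ℤ.

(3q - 10)(q + 7)(q - 9)(q^2 + 2q + 87)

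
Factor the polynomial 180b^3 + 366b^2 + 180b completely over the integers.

Pull out the common factor 6b, then factor the remaining trinomial.

6b(5b + 6)(6b + 5)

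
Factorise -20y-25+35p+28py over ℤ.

Group as (28py+35p) + (-20y-25) = 7p(4y+5) - 5(4y+5).
Both groups share the factor (4y+5).

(4y+5)(7p-5)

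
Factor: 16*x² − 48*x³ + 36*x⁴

4*x²*(3*x − 2)²

Every term has a factor of 4*x²; factoring it out leaves 9*x² − 12*x + 4.
Recognize a perfect-square trinomial with the parts 2 and 3*x.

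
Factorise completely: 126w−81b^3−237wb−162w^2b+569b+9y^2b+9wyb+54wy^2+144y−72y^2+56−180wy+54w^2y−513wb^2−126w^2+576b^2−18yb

(3y−9b−7)(3w+3y+9b+1)(6w+b−8)

Group: 3w(18wy−54wb−42w+3yb−24y−9b^2+65b+56) + (3y+9b+1)(18wy−54wb−42w+3yb−24y−9b^2+65b+56); both groups contain (18wy−54wb−42w+3yb−24y−9b^2+65b+56), so (3w+3y+9b+1) is a factor with cofactor 18wy−54wb−42w+3yb−24y−9b^2+65b+56.
The cofactor groups again: 18wy−54wb−42w+3yb−24y−9b^2+65b+56 = 3y(6w+b−8) + (−9b−7)(6w+b−8); both groups contain (6w+b−8), giving (3y−9b−7)(6w+b−8).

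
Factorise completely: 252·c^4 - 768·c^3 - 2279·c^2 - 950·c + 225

Among the possible rational roots, c = -5/6 is a root, giving the factor (6·c + 5) and quotient 42·c^3 - 163·c^2 - 244·c + 45.
Continuing, c = -9/7 is a root, so (7·c + 9) divides it; the quotient is 6·c^2 - 31·c + 5.
The remaining quadratic factors as (6·c - 1)(c - 5).

(6·c + 5)·(6·c - 1)·(7·c + 9)·(c - 5)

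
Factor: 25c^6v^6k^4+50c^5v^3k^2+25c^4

25c^4(cv^3k^2+1)^2

Every term has a factor of 25c^4; factoring it out leaves c^2v^6k^4+2cv^3k^2+1.
Recognize a perfect-square trinomial with the parts 1 and cv^3k^2.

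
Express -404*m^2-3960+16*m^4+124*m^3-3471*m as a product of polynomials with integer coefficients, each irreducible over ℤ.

By the rational root theorem, m = -8 is a root, so (m+8) divides it; the quotient is 16*m^3-4*m^2-372*m-495.
Then m = -15/4 is a root, giving the factor (4*m+15) and quotient 4*m^2-16*m-33.
The remaining quadratic factors as (2*m+3)(2*m-11).

(2*m+3)*(2*m-11)*(4*m+15)*(m+8)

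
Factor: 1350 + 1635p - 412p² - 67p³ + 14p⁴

(2p - 9)(7p + 5)(p + 5)(p - 6)

By the rational root theorem, p = -5 is a root, so (p + 5) is a factor; dividing leaves 14p³ - 137p² + 273p + 270.
Continuing, p = 6 is a root, so (p - 6) is a factor; dividing leaves 14p² - 53p - 45.
The remaining quadratic factors as (7p + 5)(2p - 9).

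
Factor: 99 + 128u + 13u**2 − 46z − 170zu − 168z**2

Group: −12z(14z − u − 9) + (−13u − 11)(14z − u − 9); both groups contain (14z − u − 9).

−(14z − u − 9)(12z + 13u + 11)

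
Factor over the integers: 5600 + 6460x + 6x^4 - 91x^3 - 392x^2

By the rational root theorem, x = 10 is a root, giving the factor (x - 10) and quotient 6x^3 - 31x^2 - 702x - 560.
Then x = -5/6 is a root, giving the factor (6x + 5) and quotient x^2 - 6x - 112.
The remaining quadratic factors as (x + 8)(x - 14).

(6x + 5)(x + 8)(x - 10)(x - 14)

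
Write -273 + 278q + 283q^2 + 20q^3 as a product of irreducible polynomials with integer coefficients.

Among the possible rational roots, q = -13 is a root, giving the factor (q + 13) and quotient 20q^2 + 23q - 21.
The remaining quadratic factors as (4q + 7)(5q - 3).

(4q + 7)(5q - 3)(q + 13)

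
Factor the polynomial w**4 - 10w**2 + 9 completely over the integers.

(w + 1)(w + 3)(w - 1)(w - 3)

Substitute u = w**2 to get a quadratic in u, then factor.
w**2 - 1 is a difference of squares.
w**2 - 9 is a difference of squares.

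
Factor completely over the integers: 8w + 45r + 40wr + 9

(5r + 1)(8w + 9)

Group as (40wr + 8w) + (45r + 9) = 8w(5r + 1) + 9(5r + 1).
Both groups share the factor (5r + 1).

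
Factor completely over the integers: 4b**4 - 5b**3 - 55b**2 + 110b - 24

By the rational root theorem, b = -4 is a root, so (b + 4) is a factor; dividing leaves 4b**3 - 21b**2 + 29b - 6.
Next, b = 2 is a root, so (b - 2) divides it; the quotient is 4b**2 - 13b + 3.
The remaining quadratic factors as (4b - 1)(b - 3).

(4b - 1)(b + 4)(b - 2)(b - 3)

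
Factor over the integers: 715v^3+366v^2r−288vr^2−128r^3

(13v−8r)(5v+2r)(11v+8r)

Group: 11v(65v^2−14vr−16r^2) + 8r(65v^2−14vr−16r^2); both groups contain (65v^2−14vr−16r^2), so (11v+8r) is a factor with cofactor 65v^2−14vr−16r^2.
The cofactor groups again: 65v^2−14vr−16r^2 = 13v(5v+2r) − 8r(5v+2r); both groups contain (5v+2r), giving (13v−8r)(5v+2r).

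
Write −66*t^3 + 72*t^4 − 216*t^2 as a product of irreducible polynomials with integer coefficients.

Pull out the common factor 6*t^2, then factor the remaining trinomial.

6*t^2*(3*t + 4)*(4*t − 9)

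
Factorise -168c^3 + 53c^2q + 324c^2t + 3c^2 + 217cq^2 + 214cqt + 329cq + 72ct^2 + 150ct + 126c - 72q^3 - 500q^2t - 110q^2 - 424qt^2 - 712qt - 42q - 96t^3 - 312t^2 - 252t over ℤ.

-(3c - q - 6t)(7c + 8q + 4t + 6)(8c - 9q - 4t - 7)

Group: 7c(-24c^2 + 35cq + 60ct + 21c - 9q^2 - 58qt - 7q - 24t^2 - 42t) + (8q + 4t + 6)(-24c^2 + 35cq + 60ct + 21c - 9q^2 - 58qt - 7q - 24t^2 - 42t); both groups contain (-24c^2 + 35cq + 60ct + 21c - 9q^2 - 58qt - 7q - 24t^2 - 42t), so (7c + 8q + 4t + 6) is a factor with cofactor -24c^2 + 35cq + 60ct + 21c - 9q^2 - 58qt - 7q - 24t^2 - 42t.
The cofactor groups again: -24c^2 + 35cq + 60ct + 21c - 9q^2 - 58qt - 7q - 24t^2 - 42t = -3c(8c - 9q - 4t - 7) + (q + 6t)(8c - 9q - 4t - 7); both groups contain (8c - 9q - 4t - 7), giving -(3c - q - 6t)(8c - 9q - 4t - 7).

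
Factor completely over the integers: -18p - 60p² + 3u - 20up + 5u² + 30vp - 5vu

Group: -u(5v - 5u - 10p - 3) + 6p(5v - 5u - 10p - 3); both groups contain (5v - 5u - 10p - 3).

-(5v - 5u - 10p - 3)(u - 6p)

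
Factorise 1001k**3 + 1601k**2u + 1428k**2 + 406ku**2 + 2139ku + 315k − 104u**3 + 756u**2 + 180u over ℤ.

Group: 11k(91k**2 + 38ku + 105k − 8u**2 + 60u) + (13u + 3)(91k**2 + 38ku + 105k − 8u**2 + 60u); both groups contain (91k**2 + 38ku + 105k − 8u**2 + 60u), so (11k + 13u + 3) is a factor with cofactor 91k**2 + 38ku + 105k − 8u**2 + 60u.
The cofactor groups again: 91k**2 + 38ku + 105k − 8u**2 + 60u = 7k(13k − 2u + 15) + 4u(13k − 2u + 15); both groups contain (13k − 2u + 15), giving (7k + 4u)(13k − 2u + 15).

(11k + 13u + 3)(13k − 2u + 15)(7k + 4u)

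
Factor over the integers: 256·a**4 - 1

Write as (16·a**2)² − (1)², then factor 16·a**2 - 1 once more.

(4·a + 1)·(4·a - 1)·(16·a**2 + 1)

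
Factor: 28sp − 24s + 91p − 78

Group as (28sp − 24s) + (91p − 78) = 4s(7p − 6) + 13(7p − 6).
Both groups share the factor (7p − 6).

(4s + 13)(7p − 6)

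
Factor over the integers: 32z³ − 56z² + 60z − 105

(4z − 7)(8z² + 15)

Group as (32z³ + 60z) + (−56z² − 105) = 4z(8z² + 15) − 7(8z² + 15).
Both groups share the factor (8z² + 15).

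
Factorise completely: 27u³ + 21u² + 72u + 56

Group as (27u³ + 72u) + (21u² + 56) = 9u(3u² + 8) + 7(3u² + 8).
Both groups share the factor (3u² + 8).

(9u + 7)(3u² + 8)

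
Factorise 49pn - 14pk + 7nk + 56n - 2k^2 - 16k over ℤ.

Group: 7p(7n - 2k) + (k + 8)(7n - 2k); both groups contain (7n - 2k).

(7n - 2k)(7p + k + 8)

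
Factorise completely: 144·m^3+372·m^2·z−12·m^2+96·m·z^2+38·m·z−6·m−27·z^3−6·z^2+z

Group: 4·m·(36·m^2+12·m·z+6·m−3·z^2−z) + (9·z−1)·(36·m^2+12·m·z+6·m−3·z^2−z); both groups contain (36·m^2+12·m·z+6·m−3·z^2−z), so (4·m+9·z−1) is a factor with cofactor 36·m^2+12·m·z+6·m−3·z^2−z.
The cofactor groups again: 36·m^2+12·m·z+6·m−3·z^2−z = 6·m·(6·m−z) + (3·z+1)·(6·m−z); both groups contain (6·m−z), giving (6·m+3·z+1)·(6·m−z).

(4·m+9·z−1)·(6·m+3·z+1)·(6·m−z)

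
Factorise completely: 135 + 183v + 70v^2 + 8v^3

(2v + 9)(4v + 5)(v + 3)

Trying the rational-root candidates, v = -3 is a root, so (v + 3) divides it; the quotient is 8v^2 + 46v + 45.
The remaining quadratic factors as (4v + 5)(2v + 9).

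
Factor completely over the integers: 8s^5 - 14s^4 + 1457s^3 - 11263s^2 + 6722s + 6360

Among the possible rational roots, s = 6 is a root, so (s - 6) is a factor; dividing leaves 8s^4 + 34s^3 + 1661s^2 - 1297s - 1060.
Next, s = 5/4 is a root, so (4s - 5) divides it; the quotient is 2s^3 + 11s^2 + 429s + 212.
Continuing, s = -1/2 is a root, so (2s + 1) is a factor; dividing leaves s^2 + 5s + 212.
The quadratic s^2 + 5s + 212 has discriminant -823 < 0 and is irreducible over ℤ.

(2s + 1)(4s - 5)(s - 6)(s^2 + 5s + 212)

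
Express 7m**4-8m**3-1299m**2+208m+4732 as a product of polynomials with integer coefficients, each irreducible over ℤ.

(7m+13)(m+13)(m-14)(m-2)

Among the possible rational roots, m = 14 is a root, giving the factor (m-14) and quotient 7m**3+90m**2-39m-338.
Next, m = -13 is a root, so (m+13) is a factor; dividing leaves 7m**2-m-26.
The remaining quadratic factors as (7m+13)(m-2).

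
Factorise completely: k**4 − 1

Substitute u = k**2 to get a quadratic in u, then factor.
k**2 − 1 is a difference of squares.
k**2 + 1 is irreducible over ℤ (sum of squares).

(k + 1)(k − 1)(k**2 + 1)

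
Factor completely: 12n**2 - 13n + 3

Need a pair with product 12·3 = 36 and sum -13: that's -9 and -4.
Split the middle term: 12n**2 - 9n - 4n + 3 = 3n(4n - 3) - (4n - 3).

(3n - 1)(4n - 3)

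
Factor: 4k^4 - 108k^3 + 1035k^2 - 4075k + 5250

By the rational root theorem, k = 10 is a root, so (k - 10) divides it; the quotient is 4k^3 - 68k^2 + 355k - 525.
Continuing, k = 5/2 is a root, giving the factor (2k - 5) and quotient 2k^2 - 29k + 105.
The remaining quadratic factors as (2k - 15)(k - 7).

(2k - 15)(2k - 5)(k - 10)(k - 7)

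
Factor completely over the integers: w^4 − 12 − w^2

Substitute u = w^2 to get a quadratic in u, then factor.
w^2 − 4 is a difference of squares.
w^2 + 3 is irreducible over ℤ (always positive, so no real roots).

(w + 2)·(w − 2)·(w^2 + 3)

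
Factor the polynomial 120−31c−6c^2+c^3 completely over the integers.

Trying the rational-root candidates, c = 3 is a root, so (c−3) is a factor; dividing leaves c^2−3c−40.
The remaining quadratic factors as (c+5)(c−8).

(c+5)(c−3)(c−8)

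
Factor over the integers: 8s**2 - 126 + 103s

Need a pair with product 8·(-126) = -1008 and sum 103: that's -9 and 112.
Split the middle term: 8s**2 - 9s + 112s - 126 = s(8s - 9) + 14(8s - 9).

(8s - 9)(s + 14)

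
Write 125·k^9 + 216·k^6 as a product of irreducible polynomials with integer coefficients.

Factor out k^6 first: what remains is 125·k^3 + 216.
Recognize a sum of cubes with the parts 5·k and 6.

k^6·(5·k + 6)·(25·k^2 − 30·k + 36)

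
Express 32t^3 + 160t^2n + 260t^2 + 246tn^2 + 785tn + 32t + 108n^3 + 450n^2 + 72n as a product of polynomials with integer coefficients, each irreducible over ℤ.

(t + 2n + 8)(8t + 6n + 1)(4t + 9n)

Group: 4t(8t^2 + 22tn + 65t + 12n^2 + 50n + 8) + 9n(8t^2 + 22tn + 65t + 12n^2 + 50n + 8); both groups contain (8t^2 + 22tn + 65t + 12n^2 + 50n + 8), so (4t + 9n) is a factor with cofactor 8t^2 + 22tn + 65t + 12n^2 + 50n + 8.
The cofactor groups again: 8t^2 + 22tn + 65t + 12n^2 + 50n + 8 = t(8t + 6n + 1) + (2n + 8)(8t + 6n + 1); both groups contain (8t + 6n + 1), giving (t + 2n + 8)(8t + 6n + 1).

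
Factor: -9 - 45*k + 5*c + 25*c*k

Group as (25*c*k + 5*c) + (-45*k - 9) = 5*c*(5*k + 1) - 9*(5*k + 1).
Both groups share the factor (5*k + 1).

(5*c - 9)*(5*k + 1)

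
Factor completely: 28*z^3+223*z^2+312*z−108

Among the possible rational roots, z = −9/4 is a root, so (4*z+9) divides it; the quotient is 7*z^2+40*z−12.
The remaining quadratic factors as (z+6)(7*z−2).

(4*z+9)*(7*z−2)*(z+6)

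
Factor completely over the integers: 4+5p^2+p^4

(p^2+1)(p^2+4)

Substitute u = p^2 to get a quadratic in u, then factor.
p^2+1 is irreducible over ℤ (sum of squares).
p^2+4 is irreducible over ℤ (sum of squares).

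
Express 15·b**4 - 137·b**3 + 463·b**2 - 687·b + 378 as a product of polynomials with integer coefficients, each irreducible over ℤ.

Testing divisors of the constant over divisors of the leading coefficient, b = 7/3 is a root, giving the factor (3·b - 7) and quotient 5·b**3 - 34·b**2 + 75·b - 54.
Next, b = 2 is a root, so (b - 2) divides it; the quotient is 5·b**2 - 24·b + 27.
The remaining quadratic factors as (b - 3)(5·b - 9).

(3·b - 7)·(5·b - 9)·(b - 2)·(b - 3)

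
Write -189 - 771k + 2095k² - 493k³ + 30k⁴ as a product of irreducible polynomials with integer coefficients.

(5k - 3)(6k + 1)(k - 7)(k - 9)

Among the possible rational roots, k = 3/5 is a root, giving the factor (5k - 3) and quotient 6k³ - 95k² + 362k + 63.
Continuing, k = 7 is a root, so (k - 7) divides it; the quotient is 6k² - 53k - 9.
The remaining quadratic factors as (6k + 1)(k - 9).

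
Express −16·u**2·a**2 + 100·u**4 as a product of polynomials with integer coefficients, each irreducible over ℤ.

4·u**2·(5·u − 2·a)·(5·u + 2·a)

Factor out 4·u**2, leaving 25·u**2 − 4·a**2, which is a difference of two squares.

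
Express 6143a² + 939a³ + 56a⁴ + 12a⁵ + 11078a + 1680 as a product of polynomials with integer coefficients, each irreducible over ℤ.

Among the possible rational roots, a = −3 is a root, so (a + 3) divides it; the quotient is 12a⁴ + 20a³ + 879a² + 3506a + 560.
Continuing, a = −7/2 is a root, giving the factor (2a + 7) and quotient 6a³ − 11a² + 478a + 80.
Then a = −1/6 is a root, so (6a + 1) is a factor; dividing leaves a² − 2a + 80.
The quadratic a² − 2a + 80 has discriminant −316 < 0 and is irreducible over ℤ.

(2a + 7)(6a + 1)(a + 3)(a² − 2a + 80)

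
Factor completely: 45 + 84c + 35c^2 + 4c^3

By the rational root theorem, c = −3/4 is a root, giving the factor (4c + 3) and quotient c^2 + 8c + 15.
The remaining quadratic factors as (c + 3)(c + 5).

(4c + 3)(c + 3)(c + 5)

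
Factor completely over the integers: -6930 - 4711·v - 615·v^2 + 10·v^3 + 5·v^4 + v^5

Testing divisors of the constant over divisors of the leading coefficient, v = -5 is a root, so (v + 5) divides it; the quotient is v^4 + 10·v^2 - 665·v - 1386.
Continuing, v = -2 is a root, so (v + 2) is a factor; dividing leaves v^3 - 2·v^2 + 14·v - 693.
Continuing, v = 9 is a root, so (v - 9) is a factor; dividing leaves v^2 + 7·v + 77.
The quadratic v^2 + 7·v + 77 has discriminant -259 < 0 and is irreducible over ℤ.

(v + 2)·(v + 5)·(v - 9)·(v^2 + 7·v + 77)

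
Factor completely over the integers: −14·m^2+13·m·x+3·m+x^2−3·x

Group: −m·(14·m+x−3) + x·(14·m+x−3); both groups contain (14·m+x−3).

−(14·m+x−3)·(m−x)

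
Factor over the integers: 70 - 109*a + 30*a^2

(5*a - 14)*(6*a - 5)

Need a pair with product 30·70 = 2100 and sum -109: that's -25 and -84.
Split the middle term: 30*a^2 - 25*a - 84*a + 70 = 5*a*(6*a - 5) - 14*(6*a - 5).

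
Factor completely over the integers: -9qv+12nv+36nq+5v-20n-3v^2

Group: 9q(4n-v) + (3v-5)(4n-v); both groups contain (4n-v).

(4n-v)(9q+3v-5)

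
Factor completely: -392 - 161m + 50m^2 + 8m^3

(2m - 7)(4m + 7)(m + 8)

By the rational root theorem, m = -8 is a root, giving the factor (m + 8) and quotient 8m^2 - 14m - 49.
The remaining quadratic factors as (4m + 7)(2m - 7).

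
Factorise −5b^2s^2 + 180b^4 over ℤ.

5b^2(6b + s)(6b − s)

Pull out the common factor 5b^2; 36b^2 − s^2 is a difference of squares.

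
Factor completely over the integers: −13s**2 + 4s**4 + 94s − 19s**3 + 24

(4s + 1)(s + 2)(s − 3)(s − 4)

Testing divisors of the constant over divisors of the leading coefficient, s = 4 is a root, so (s − 4) is a factor; dividing leaves 4s**3 − 3s**2 − 25s − 6.
Next, s = −2 is a root, giving the factor (s + 2) and quotient 4s**2 − 11s − 3.
The remaining quadratic factors as (4s + 1)(s − 3).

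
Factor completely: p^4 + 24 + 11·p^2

Substitute u = p^2 to get a quadratic in u, then factor.
p^2 + 8 is irreducible over ℤ (always positive, so no real roots).
p^2 + 3 is irreducible over ℤ (always positive, so no real roots).

(p^2 + 3)·(p^2 + 8)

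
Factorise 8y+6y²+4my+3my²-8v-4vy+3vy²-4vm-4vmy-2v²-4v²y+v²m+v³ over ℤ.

(v+m+2)(v-3y-4)(v-y)

Group: v(v²+vm-vy+2v-my-2y) + (-3y-4)(v²+vm-vy+2v-my-2y); both groups contain (v²+vm-vy+2v-my-2y), so (v-3y-4) is a factor with cofactor v²+vm-vy+2v-my-2y.
The cofactor groups again: v²+vm-vy+2v-my-2y = v(v-y) + (m+2)(v-y); both groups contain (v-y), giving (v+m+2)(v-y).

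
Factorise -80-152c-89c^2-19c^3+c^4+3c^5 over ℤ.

Among the possible rational roots, c = 4 is a root, so (c-4) divides it; the quotient is 3c^4+13c^3+33c^2+43c+20.
Next, c = -1 is a root, so (c+1) divides it; the quotient is 3c^3+10c^2+23c+20.
Then c = -4/3 is a root, so (3c+4) is a factor; dividing leaves c^2+2c+5.
The quadratic c^2+2c+5 has discriminant -16 < 0 and is irreducible over ℤ.

(3c+4)(c+1)(c-4)(c^2+2c+5)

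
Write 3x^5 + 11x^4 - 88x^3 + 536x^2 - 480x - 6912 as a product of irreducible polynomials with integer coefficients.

Trying the rational-root candidates, x = -9 is a root, so (x + 9) divides it; the quotient is 3x^4 - 16x^3 + 56x^2 + 32x - 768.
Next, x = 4 is a root, so (x - 4) is a factor; dividing leaves 3x^3 - 4x^2 + 40x + 192.
Then x = -8/3 is a root, so (3x + 8) is a factor; dividing leaves x^2 - 4x + 24.
The quadratic x^2 - 4x + 24 has discriminant -80 < 0 and is irreducible over ℤ.

(3x + 8)(x + 9)(x - 4)(x^2 - 4x + 24)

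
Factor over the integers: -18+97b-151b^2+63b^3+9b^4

Trying the rational-root candidates, b = -9 is a root, so (b+9) divides it; the quotient is 9b^3-18b^2+11b-2.
Continuing, b = 1 is a root, giving the factor (b-1) and quotient 9b^2-9b+2.
The remaining quadratic factors as (3b-2)(3b-1).

(3b-1)(3b-2)(b+9)(b-1)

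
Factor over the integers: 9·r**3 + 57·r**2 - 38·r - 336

(3·r + 8)·(3·r - 7)·(r + 6)

Testing divisors of the constant over divisors of the leading coefficient, r = -8/3 is a root, so (3·r + 8) is a factor; dividing leaves 3·r**2 + 11·r - 42.
The remaining quadratic factors as (r + 6)(3·r - 7).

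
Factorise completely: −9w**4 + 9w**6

9w**4(w + 1)(w − 1)

Factor out 9w**4 first: what remains is w**2 − 1.
Recognize a difference of squares with the parts w and 1.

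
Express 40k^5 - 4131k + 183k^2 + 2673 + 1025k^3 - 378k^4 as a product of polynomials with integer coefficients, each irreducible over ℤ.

Testing divisors of the constant over divisors of the leading coefficient, k = 3/4 is a root, so (4k - 3) divides it; the quotient is 10k^4 - 87k^3 + 191k^2 + 189k - 891.
Next, k = -9/5 is a root, so (5k + 9) is a factor; dividing leaves 2k^3 - 21k^2 + 76k - 99.
Then k = 9/2 is a root, so (2k - 9) divides it; the quotient is k^2 - 6k + 11.
The quadratic k^2 - 6k + 11 has discriminant -8 < 0 and is irreducible over ℤ.

(2k - 9)(4k - 3)(5k + 9)(k^2 - 6k + 11)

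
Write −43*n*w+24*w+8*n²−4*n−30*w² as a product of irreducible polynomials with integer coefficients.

(8*n+5*w−4)*(n−6*w)

Group: 8*n*(n−6*w) + (5*w−4)*(n−6*w); both groups contain (n−6*w).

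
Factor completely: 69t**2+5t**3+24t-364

(5t+14)(t+13)(t-2)

Trying the rational-root candidates, t = -13 is a root, so (t+13) divides it; the quotient is 5t**2+4t-28.
The remaining quadratic factors as (t-2)(5t+14).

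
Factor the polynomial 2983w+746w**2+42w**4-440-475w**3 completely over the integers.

(6w+11)(7w-1)(w-5)(w-8)

Among the possible rational roots, w = 8 is a root, so (w-8) is a factor; dividing leaves 42w**3-139w**2-366w+55.
Next, w = -11/6 is a root, giving the factor (6w+11) and quotient 7w**2-36w+5.
The remaining quadratic factors as (7w-1)(w-5).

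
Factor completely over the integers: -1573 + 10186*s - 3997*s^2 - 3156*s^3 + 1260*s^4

(5*s - 13)*(6*s + 11)*(6*s - 1)*(7*s - 11)

Trying the rational-root candidates, s = 1/6 is a root, so (6*s - 1) divides it; the quotient is 210*s^3 - 491*s^2 - 748*s + 1573.
Then s = 13/5 is a root, giving the factor (5*s - 13) and quotient 42*s^2 + 11*s - 121.
The remaining quadratic factors as (7*s - 11)(6*s + 11).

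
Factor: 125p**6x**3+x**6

x**3(5p**2+x)(25p**4-5p**2x+x**2)

Every term has a factor of x**3; factoring it out leaves 125p**6+x**3.
Recognize a sum of cubes with the parts x and 5p**2.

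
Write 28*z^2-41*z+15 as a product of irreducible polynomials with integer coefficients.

(4*z-3)*(7*z-5)

Need a pair with product 28·15 = 420 and sum -41: that's -20 and -21.
Split the middle term: 28*z^2-20*z - 21*z+15 = 4*z*(7*z-5) - 3*(7*z-5).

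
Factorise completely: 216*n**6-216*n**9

-216*n**6*(n-1)*(n**2+n+1)

Every term has a factor of 216*n**6; factoring it out leaves -n**3+1.
Recognize a difference of cubes with the parts 1 and n.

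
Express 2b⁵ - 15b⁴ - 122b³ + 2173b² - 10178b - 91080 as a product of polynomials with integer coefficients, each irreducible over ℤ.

Among the possible rational roots, b = -9/2 is a root, giving the factor (2b + 9) and quotient b⁴ - 12b³ - 7b² + 1118b - 10120.
Next, b = -10 is a root, so (b + 10) is a factor; dividing leaves b³ - 22b² + 213b - 1012.
Then b = 11 is a root, giving the factor (b - 11) and quotient b² - 11b + 92.
The quadratic b² - 11b + 92 has discriminant -247 < 0 and is irreducible over ℤ.

(2b + 9)(b + 10)(b - 11)(b² - 11b + 92)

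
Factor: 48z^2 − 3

Pull out the common factor 3; 16z^2 − 1 is a difference of squares.

3(4z + 1)(4z − 1)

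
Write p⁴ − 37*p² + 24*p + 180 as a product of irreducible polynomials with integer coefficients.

(p + 2)*(p + 6)*(p − 3)*(p − 5)

Testing divisors of the constant over divisors of the leading coefficient, p = 3 is a root, so (p − 3) is a factor; dividing leaves p³ + 3*p² − 28*p − 60.
Then p = 5 is a root, so (p − 5) is a factor; dividing leaves p² + 8*p + 12.
The remaining quadratic factors as (p + 6)(p + 2).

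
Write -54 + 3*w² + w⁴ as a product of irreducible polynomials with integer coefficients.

(w² + 9)*(w² - 6)

Substitute u = w² to get a quadratic in u, then factor.
w² - 6 is irreducible over ℤ (6 is not a perfect square).
w² + 9 is irreducible over ℤ (sum of squares).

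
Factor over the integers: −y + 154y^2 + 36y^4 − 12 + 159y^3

(3y + 1)(3y + 4)(4y − 1)(y + 3)

By the rational root theorem, y = 1/4 is a root, so (4y − 1) divides it; the quotient is 9y^3 + 42y^2 + 49y + 12.
Then y = −1/3 is a root, so (3y + 1) divides it; the quotient is 3y^2 + 13y + 12.
The remaining quadratic factors as (y + 3)(3y + 4).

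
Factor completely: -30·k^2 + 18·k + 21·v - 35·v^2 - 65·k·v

Group: -5·k·(6·k + 7·v) + (-5·v + 3)·(6·k + 7·v); both groups contain (6·k + 7·v).

-(5·k + 5·v - 3)·(6·k + 7·v)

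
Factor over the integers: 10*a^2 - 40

10*(a + 2)*(a - 2)

Pull out the common factor 10; a^2 - 4 is a difference of squares.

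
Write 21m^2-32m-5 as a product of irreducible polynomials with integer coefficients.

(3m-5)(7m+1)

Need a pair with product 21·(-5) = -105 and sum -32: that's 3 and -35.
Split the middle term: 21m^2+3m - 35m-5 = 3m(7m+1) - 5(7m+1).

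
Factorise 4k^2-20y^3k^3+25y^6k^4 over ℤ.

k^2(5y^3k-2)^2

Every term has a factor of k^2; factoring it out leaves 25y^6k^2-20y^3k+4.
Recognize a perfect-square trinomial with the parts 2 and 5y^3k.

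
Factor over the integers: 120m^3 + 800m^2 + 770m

10m(2m + 11)(6m + 7)

Pull out the common factor 10m, then factor the remaining trinomial.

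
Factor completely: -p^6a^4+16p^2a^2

Pull out the common factor p^2a^2, leaving -p^4a^2+16.
Recognize a difference of squares with the parts 4 and p^2a.

-a^2p^2(p^2a+4)(p^2a-4)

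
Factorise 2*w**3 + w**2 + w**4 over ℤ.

Every term has a factor of w**2; factoring it out leaves w**2 + 2*w + 1.
Recognize a perfect-square trinomial with the parts 1 and w.

w**2*(w + 1)**2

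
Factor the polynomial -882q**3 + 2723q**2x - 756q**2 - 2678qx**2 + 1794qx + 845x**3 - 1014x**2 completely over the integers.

Group: 14q(-63q**2 + 136qx - 54q - 65x**2 + 78x) - 13x(-63q**2 + 136qx - 54q - 65x**2 + 78x); both groups contain (-63q**2 + 136qx - 54q - 65x**2 + 78x), so (14q - 13x) is a factor with cofactor -63q**2 + 136qx - 54q - 65x**2 + 78x.
The cofactor groups again: -63q**2 + 136qx - 54q - 65x**2 + 78x = -7q(9q - 13x) + (5x - 6)(9q - 13x); both groups contain (9q - 13x), giving -(7q - 5x + 6)(9q - 13x).

-(14q - 13x)(7q - 5x + 6)(9q - 13x)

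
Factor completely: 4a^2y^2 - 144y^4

4y^2(a + 6y)(a - 6y)

Factor out 4y^2, leaving a^2 - 36y^2, which is a difference of two squares.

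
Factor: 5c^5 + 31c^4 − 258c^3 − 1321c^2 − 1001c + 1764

(5c − 4)(c + 9)(c − 7)(c^2 + 5c + 7)

Among the possible rational roots, c = 7 is a root, giving the factor (c − 7) and quotient 5c^4 + 66c^3 + 204c^2 + 107c − 252.
Next, c = 4/5 is a root, so (5c − 4) divides it; the quotient is c^3 + 14c^2 + 52c + 63.
Continuing, c = −9 is a root, so (c + 9) is a factor; dividing leaves c^2 + 5c + 7.
The quadratic c^2 + 5c + 7 has discriminant −3 < 0 and is irreducible over ℤ.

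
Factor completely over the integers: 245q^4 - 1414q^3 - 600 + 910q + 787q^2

By the rational root theorem, q = -4/5 is a root, so (5q + 4) is a factor; dividing leaves 49q^3 - 322q^2 + 415q - 150.
Next, q = 5 is a root, so (q - 5) divides it; the quotient is 49q^2 - 77q + 30.
The remaining quadratic factors as (7q - 5)(7q - 6).

(5q + 4)(7q - 5)(7q - 6)(q - 5)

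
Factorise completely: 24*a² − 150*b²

Pull out the common factor 6; 4*a² − 25*b² is a difference of squares.

6*(2*a + 5*b)*(2*a − 5*b)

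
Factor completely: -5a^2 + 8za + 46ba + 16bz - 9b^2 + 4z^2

-(b - 2z - 5a)(9b + 2z - a)

Group: -9b(b - 2z - 5a) + (-2z + a)(b - 2z - 5a); both groups contain (b - 2z - 5a).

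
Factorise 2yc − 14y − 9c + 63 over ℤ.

Group as (2yc − 14y) + (−9c + 63) = 2y(c − 7) − 9(c − 7).
Both groups share the factor (c − 7).

(2y − 9)(c − 7)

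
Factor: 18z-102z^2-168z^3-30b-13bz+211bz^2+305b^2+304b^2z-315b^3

Group: 7b(-45b^2-8bz+5b+21z^2-3z) + (-8z-6)(-45b^2-8bz+5b+21z^2-3z); both groups contain (-45b^2-8bz+5b+21z^2-3z), so (7b-8z-6) is a factor with cofactor -45b^2-8bz+5b+21z^2-3z.
The cofactor groups again: -45b^2-8bz+5b+21z^2-3z = -9b(5b-3z) + (-7z+1)(5b-3z); both groups contain (5b-3z), giving -(9b+7z-1)(5b-3z).

-(5b-3z)(7b-8z-6)(9b+7z-1)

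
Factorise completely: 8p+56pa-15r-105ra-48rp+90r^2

(6r-7a-1)(15r-8p)

Group: 15r(6r-7a-1) - 8p(6r-7a-1); both groups contain (6r-7a-1).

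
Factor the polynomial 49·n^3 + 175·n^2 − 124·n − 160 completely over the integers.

Testing divisors of the constant over divisors of the leading coefficient, n = 8/7 is a root, giving the factor (7·n − 8) and quotient 7·n^2 + 33·n + 20.
The remaining quadratic factors as (7·n + 5)(n + 4).

(7·n + 5)·(7·n − 8)·(n + 4)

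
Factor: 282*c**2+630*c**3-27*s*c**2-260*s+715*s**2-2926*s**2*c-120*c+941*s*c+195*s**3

(s-15*c+4)*(15*s-7*c-5)*(13*s+6*c)

Group: 13*s*(15*s**2-232*s*c+55*s+105*c**2+47*c-20) + 6*c*(15*s**2-232*s*c+55*s+105*c**2+47*c-20); both groups contain (15*s**2-232*s*c+55*s+105*c**2+47*c-20), so (13*s+6*c) is a factor with cofactor 15*s**2-232*s*c+55*s+105*c**2+47*c-20.
The cofactor groups again: 15*s**2-232*s*c+55*s+105*c**2+47*c-20 = s*(15*s-7*c-5) + (-15*c+4)*(15*s-7*c-5); both groups contain (15*s-7*c-5), giving (s-15*c+4)*(15*s-7*c-5).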